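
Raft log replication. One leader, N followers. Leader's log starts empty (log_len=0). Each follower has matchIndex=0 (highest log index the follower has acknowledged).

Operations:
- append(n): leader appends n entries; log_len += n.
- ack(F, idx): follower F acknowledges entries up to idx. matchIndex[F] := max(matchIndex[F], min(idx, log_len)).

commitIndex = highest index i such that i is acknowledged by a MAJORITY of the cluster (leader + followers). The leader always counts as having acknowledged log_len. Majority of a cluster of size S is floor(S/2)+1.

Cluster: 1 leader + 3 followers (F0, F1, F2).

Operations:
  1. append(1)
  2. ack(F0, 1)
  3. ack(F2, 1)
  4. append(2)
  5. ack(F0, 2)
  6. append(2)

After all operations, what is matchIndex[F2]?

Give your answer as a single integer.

Op 1: append 1 -> log_len=1
Op 2: F0 acks idx 1 -> match: F0=1 F1=0 F2=0; commitIndex=0
Op 3: F2 acks idx 1 -> match: F0=1 F1=0 F2=1; commitIndex=1
Op 4: append 2 -> log_len=3
Op 5: F0 acks idx 2 -> match: F0=2 F1=0 F2=1; commitIndex=1
Op 6: append 2 -> log_len=5

Answer: 1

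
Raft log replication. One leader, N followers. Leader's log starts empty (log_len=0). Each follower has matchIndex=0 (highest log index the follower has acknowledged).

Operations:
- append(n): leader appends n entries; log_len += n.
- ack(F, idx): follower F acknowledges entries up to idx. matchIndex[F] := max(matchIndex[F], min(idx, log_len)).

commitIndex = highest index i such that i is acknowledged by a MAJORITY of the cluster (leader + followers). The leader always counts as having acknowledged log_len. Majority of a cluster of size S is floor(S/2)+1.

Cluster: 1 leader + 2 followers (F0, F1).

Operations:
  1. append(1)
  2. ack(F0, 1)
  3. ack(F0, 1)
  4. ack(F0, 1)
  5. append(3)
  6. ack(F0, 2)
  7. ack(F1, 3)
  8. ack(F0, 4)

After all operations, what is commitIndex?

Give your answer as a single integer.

Answer: 4

Derivation:
Op 1: append 1 -> log_len=1
Op 2: F0 acks idx 1 -> match: F0=1 F1=0; commitIndex=1
Op 3: F0 acks idx 1 -> match: F0=1 F1=0; commitIndex=1
Op 4: F0 acks idx 1 -> match: F0=1 F1=0; commitIndex=1
Op 5: append 3 -> log_len=4
Op 6: F0 acks idx 2 -> match: F0=2 F1=0; commitIndex=2
Op 7: F1 acks idx 3 -> match: F0=2 F1=3; commitIndex=3
Op 8: F0 acks idx 4 -> match: F0=4 F1=3; commitIndex=4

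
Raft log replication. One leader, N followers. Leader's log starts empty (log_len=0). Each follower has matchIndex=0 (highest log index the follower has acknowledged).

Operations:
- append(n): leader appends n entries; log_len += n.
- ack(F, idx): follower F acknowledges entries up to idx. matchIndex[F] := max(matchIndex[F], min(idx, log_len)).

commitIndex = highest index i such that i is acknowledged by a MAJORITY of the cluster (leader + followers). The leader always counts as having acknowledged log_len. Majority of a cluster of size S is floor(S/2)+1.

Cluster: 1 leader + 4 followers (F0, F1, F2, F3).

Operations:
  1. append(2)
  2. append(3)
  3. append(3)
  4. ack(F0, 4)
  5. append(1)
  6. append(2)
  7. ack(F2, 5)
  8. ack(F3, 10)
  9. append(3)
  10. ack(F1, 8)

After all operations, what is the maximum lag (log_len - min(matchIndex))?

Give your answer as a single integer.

Op 1: append 2 -> log_len=2
Op 2: append 3 -> log_len=5
Op 3: append 3 -> log_len=8
Op 4: F0 acks idx 4 -> match: F0=4 F1=0 F2=0 F3=0; commitIndex=0
Op 5: append 1 -> log_len=9
Op 6: append 2 -> log_len=11
Op 7: F2 acks idx 5 -> match: F0=4 F1=0 F2=5 F3=0; commitIndex=4
Op 8: F3 acks idx 10 -> match: F0=4 F1=0 F2=5 F3=10; commitIndex=5
Op 9: append 3 -> log_len=14
Op 10: F1 acks idx 8 -> match: F0=4 F1=8 F2=5 F3=10; commitIndex=8

Answer: 10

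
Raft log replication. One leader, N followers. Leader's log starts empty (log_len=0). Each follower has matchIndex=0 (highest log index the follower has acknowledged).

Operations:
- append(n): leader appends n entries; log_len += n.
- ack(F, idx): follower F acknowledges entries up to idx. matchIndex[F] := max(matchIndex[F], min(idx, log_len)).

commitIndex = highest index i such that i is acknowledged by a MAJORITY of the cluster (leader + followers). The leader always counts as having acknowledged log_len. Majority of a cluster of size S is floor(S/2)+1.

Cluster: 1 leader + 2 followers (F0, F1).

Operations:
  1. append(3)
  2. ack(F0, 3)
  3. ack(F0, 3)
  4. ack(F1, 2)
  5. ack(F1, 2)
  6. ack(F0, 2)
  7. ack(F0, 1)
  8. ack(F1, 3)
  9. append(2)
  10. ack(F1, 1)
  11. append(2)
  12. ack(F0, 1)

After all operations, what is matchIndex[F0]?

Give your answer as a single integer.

Op 1: append 3 -> log_len=3
Op 2: F0 acks idx 3 -> match: F0=3 F1=0; commitIndex=3
Op 3: F0 acks idx 3 -> match: F0=3 F1=0; commitIndex=3
Op 4: F1 acks idx 2 -> match: F0=3 F1=2; commitIndex=3
Op 5: F1 acks idx 2 -> match: F0=3 F1=2; commitIndex=3
Op 6: F0 acks idx 2 -> match: F0=3 F1=2; commitIndex=3
Op 7: F0 acks idx 1 -> match: F0=3 F1=2; commitIndex=3
Op 8: F1 acks idx 3 -> match: F0=3 F1=3; commitIndex=3
Op 9: append 2 -> log_len=5
Op 10: F1 acks idx 1 -> match: F0=3 F1=3; commitIndex=3
Op 11: append 2 -> log_len=7
Op 12: F0 acks idx 1 -> match: F0=3 F1=3; commitIndex=3

Answer: 3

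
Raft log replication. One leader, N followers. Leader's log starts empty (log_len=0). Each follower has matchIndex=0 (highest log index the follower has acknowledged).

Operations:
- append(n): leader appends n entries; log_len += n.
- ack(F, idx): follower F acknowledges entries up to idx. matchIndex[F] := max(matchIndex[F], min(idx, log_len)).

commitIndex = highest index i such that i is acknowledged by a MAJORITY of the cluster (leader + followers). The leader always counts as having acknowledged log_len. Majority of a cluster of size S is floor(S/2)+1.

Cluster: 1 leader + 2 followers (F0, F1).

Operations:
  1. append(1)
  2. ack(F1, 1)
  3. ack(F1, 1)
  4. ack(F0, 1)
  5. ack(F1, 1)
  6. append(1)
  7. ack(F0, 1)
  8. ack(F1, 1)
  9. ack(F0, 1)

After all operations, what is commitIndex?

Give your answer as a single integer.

Op 1: append 1 -> log_len=1
Op 2: F1 acks idx 1 -> match: F0=0 F1=1; commitIndex=1
Op 3: F1 acks idx 1 -> match: F0=0 F1=1; commitIndex=1
Op 4: F0 acks idx 1 -> match: F0=1 F1=1; commitIndex=1
Op 5: F1 acks idx 1 -> match: F0=1 F1=1; commitIndex=1
Op 6: append 1 -> log_len=2
Op 7: F0 acks idx 1 -> match: F0=1 F1=1; commitIndex=1
Op 8: F1 acks idx 1 -> match: F0=1 F1=1; commitIndex=1
Op 9: F0 acks idx 1 -> match: F0=1 F1=1; commitIndex=1

Answer: 1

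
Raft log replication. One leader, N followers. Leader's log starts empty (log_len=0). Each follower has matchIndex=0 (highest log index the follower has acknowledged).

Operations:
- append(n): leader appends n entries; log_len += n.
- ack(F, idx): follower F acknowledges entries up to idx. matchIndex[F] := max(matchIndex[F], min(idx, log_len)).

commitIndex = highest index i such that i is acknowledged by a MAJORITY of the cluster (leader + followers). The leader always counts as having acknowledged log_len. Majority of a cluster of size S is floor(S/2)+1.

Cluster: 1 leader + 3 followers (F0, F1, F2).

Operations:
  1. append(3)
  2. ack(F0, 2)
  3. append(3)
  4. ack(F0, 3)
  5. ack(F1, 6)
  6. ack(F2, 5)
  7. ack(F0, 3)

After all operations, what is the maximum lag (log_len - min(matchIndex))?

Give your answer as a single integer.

Op 1: append 3 -> log_len=3
Op 2: F0 acks idx 2 -> match: F0=2 F1=0 F2=0; commitIndex=0
Op 3: append 3 -> log_len=6
Op 4: F0 acks idx 3 -> match: F0=3 F1=0 F2=0; commitIndex=0
Op 5: F1 acks idx 6 -> match: F0=3 F1=6 F2=0; commitIndex=3
Op 6: F2 acks idx 5 -> match: F0=3 F1=6 F2=5; commitIndex=5
Op 7: F0 acks idx 3 -> match: F0=3 F1=6 F2=5; commitIndex=5

Answer: 3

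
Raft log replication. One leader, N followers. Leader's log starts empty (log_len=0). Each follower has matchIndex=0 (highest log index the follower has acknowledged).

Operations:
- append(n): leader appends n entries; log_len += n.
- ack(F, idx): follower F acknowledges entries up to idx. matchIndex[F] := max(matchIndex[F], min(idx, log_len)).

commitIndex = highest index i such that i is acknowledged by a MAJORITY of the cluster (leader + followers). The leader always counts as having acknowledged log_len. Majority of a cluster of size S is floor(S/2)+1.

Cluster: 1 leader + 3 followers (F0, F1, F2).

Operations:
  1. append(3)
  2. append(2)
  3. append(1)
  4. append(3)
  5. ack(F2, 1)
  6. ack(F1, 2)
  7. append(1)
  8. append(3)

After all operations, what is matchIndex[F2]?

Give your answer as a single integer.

Answer: 1

Derivation:
Op 1: append 3 -> log_len=3
Op 2: append 2 -> log_len=5
Op 3: append 1 -> log_len=6
Op 4: append 3 -> log_len=9
Op 5: F2 acks idx 1 -> match: F0=0 F1=0 F2=1; commitIndex=0
Op 6: F1 acks idx 2 -> match: F0=0 F1=2 F2=1; commitIndex=1
Op 7: append 1 -> log_len=10
Op 8: append 3 -> log_len=13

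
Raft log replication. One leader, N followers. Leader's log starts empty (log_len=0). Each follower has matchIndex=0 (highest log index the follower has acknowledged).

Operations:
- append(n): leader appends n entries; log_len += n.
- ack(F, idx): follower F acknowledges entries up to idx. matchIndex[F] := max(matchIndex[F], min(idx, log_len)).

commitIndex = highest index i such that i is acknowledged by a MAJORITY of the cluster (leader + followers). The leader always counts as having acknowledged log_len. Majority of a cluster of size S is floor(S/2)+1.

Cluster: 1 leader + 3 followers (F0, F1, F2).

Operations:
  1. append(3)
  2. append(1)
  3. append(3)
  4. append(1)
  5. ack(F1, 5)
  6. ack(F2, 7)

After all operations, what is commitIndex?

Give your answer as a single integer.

Answer: 5

Derivation:
Op 1: append 3 -> log_len=3
Op 2: append 1 -> log_len=4
Op 3: append 3 -> log_len=7
Op 4: append 1 -> log_len=8
Op 5: F1 acks idx 5 -> match: F0=0 F1=5 F2=0; commitIndex=0
Op 6: F2 acks idx 7 -> match: F0=0 F1=5 F2=7; commitIndex=5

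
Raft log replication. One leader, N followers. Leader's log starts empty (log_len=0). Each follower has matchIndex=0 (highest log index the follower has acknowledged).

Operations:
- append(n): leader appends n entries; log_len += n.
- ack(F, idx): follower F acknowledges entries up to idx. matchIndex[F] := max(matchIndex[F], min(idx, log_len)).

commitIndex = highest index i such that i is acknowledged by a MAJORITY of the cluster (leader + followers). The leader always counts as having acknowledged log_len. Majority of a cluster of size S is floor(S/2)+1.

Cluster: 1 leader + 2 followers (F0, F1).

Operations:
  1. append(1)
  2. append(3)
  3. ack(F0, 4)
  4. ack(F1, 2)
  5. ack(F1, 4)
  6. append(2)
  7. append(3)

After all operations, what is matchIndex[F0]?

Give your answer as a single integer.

Op 1: append 1 -> log_len=1
Op 2: append 3 -> log_len=4
Op 3: F0 acks idx 4 -> match: F0=4 F1=0; commitIndex=4
Op 4: F1 acks idx 2 -> match: F0=4 F1=2; commitIndex=4
Op 5: F1 acks idx 4 -> match: F0=4 F1=4; commitIndex=4
Op 6: append 2 -> log_len=6
Op 7: append 3 -> log_len=9

Answer: 4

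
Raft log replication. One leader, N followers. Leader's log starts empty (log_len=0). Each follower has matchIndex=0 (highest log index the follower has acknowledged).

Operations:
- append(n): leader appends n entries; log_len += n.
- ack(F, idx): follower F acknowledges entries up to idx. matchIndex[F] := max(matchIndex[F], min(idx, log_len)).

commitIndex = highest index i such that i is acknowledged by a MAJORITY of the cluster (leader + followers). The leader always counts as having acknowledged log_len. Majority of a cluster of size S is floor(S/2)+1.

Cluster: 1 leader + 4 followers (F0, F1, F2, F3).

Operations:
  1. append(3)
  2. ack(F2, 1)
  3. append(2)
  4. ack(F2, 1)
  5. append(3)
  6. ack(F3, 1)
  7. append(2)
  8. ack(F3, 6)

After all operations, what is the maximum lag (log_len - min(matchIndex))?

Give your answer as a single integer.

Answer: 10

Derivation:
Op 1: append 3 -> log_len=3
Op 2: F2 acks idx 1 -> match: F0=0 F1=0 F2=1 F3=0; commitIndex=0
Op 3: append 2 -> log_len=5
Op 4: F2 acks idx 1 -> match: F0=0 F1=0 F2=1 F3=0; commitIndex=0
Op 5: append 3 -> log_len=8
Op 6: F3 acks idx 1 -> match: F0=0 F1=0 F2=1 F3=1; commitIndex=1
Op 7: append 2 -> log_len=10
Op 8: F3 acks idx 6 -> match: F0=0 F1=0 F2=1 F3=6; commitIndex=1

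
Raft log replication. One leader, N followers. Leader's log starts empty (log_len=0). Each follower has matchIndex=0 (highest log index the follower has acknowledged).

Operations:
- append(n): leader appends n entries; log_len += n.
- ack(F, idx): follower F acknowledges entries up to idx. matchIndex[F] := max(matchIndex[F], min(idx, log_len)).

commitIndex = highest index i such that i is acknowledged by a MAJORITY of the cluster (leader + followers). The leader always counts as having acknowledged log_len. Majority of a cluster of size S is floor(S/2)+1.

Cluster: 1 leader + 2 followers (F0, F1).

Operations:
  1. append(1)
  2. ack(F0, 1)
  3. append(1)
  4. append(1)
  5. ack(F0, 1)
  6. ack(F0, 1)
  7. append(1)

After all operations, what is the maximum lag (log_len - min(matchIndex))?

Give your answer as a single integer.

Answer: 4

Derivation:
Op 1: append 1 -> log_len=1
Op 2: F0 acks idx 1 -> match: F0=1 F1=0; commitIndex=1
Op 3: append 1 -> log_len=2
Op 4: append 1 -> log_len=3
Op 5: F0 acks idx 1 -> match: F0=1 F1=0; commitIndex=1
Op 6: F0 acks idx 1 -> match: F0=1 F1=0; commitIndex=1
Op 7: append 1 -> log_len=4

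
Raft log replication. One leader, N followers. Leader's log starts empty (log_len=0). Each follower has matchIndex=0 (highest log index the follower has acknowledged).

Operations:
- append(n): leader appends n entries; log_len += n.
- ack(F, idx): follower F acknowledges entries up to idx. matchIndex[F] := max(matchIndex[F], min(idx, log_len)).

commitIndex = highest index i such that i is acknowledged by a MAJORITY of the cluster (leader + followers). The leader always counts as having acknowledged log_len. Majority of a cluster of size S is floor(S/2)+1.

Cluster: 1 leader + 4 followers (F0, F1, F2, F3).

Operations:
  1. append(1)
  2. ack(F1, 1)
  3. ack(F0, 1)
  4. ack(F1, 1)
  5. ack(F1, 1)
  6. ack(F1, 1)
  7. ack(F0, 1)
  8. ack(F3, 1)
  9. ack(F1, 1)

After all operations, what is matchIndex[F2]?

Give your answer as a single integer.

Op 1: append 1 -> log_len=1
Op 2: F1 acks idx 1 -> match: F0=0 F1=1 F2=0 F3=0; commitIndex=0
Op 3: F0 acks idx 1 -> match: F0=1 F1=1 F2=0 F3=0; commitIndex=1
Op 4: F1 acks idx 1 -> match: F0=1 F1=1 F2=0 F3=0; commitIndex=1
Op 5: F1 acks idx 1 -> match: F0=1 F1=1 F2=0 F3=0; commitIndex=1
Op 6: F1 acks idx 1 -> match: F0=1 F1=1 F2=0 F3=0; commitIndex=1
Op 7: F0 acks idx 1 -> match: F0=1 F1=1 F2=0 F3=0; commitIndex=1
Op 8: F3 acks idx 1 -> match: F0=1 F1=1 F2=0 F3=1; commitIndex=1
Op 9: F1 acks idx 1 -> match: F0=1 F1=1 F2=0 F3=1; commitIndex=1

Answer: 0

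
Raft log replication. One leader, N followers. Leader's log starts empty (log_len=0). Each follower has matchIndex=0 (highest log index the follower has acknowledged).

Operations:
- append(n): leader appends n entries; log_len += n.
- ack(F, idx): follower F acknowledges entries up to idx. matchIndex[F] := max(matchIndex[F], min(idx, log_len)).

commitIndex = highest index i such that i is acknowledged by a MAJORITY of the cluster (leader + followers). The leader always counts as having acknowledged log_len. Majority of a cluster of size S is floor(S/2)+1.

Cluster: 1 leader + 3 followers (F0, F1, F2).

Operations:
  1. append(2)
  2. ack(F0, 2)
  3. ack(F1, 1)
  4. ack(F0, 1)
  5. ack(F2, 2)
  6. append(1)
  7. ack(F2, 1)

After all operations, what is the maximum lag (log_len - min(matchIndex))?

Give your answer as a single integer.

Op 1: append 2 -> log_len=2
Op 2: F0 acks idx 2 -> match: F0=2 F1=0 F2=0; commitIndex=0
Op 3: F1 acks idx 1 -> match: F0=2 F1=1 F2=0; commitIndex=1
Op 4: F0 acks idx 1 -> match: F0=2 F1=1 F2=0; commitIndex=1
Op 5: F2 acks idx 2 -> match: F0=2 F1=1 F2=2; commitIndex=2
Op 6: append 1 -> log_len=3
Op 7: F2 acks idx 1 -> match: F0=2 F1=1 F2=2; commitIndex=2

Answer: 2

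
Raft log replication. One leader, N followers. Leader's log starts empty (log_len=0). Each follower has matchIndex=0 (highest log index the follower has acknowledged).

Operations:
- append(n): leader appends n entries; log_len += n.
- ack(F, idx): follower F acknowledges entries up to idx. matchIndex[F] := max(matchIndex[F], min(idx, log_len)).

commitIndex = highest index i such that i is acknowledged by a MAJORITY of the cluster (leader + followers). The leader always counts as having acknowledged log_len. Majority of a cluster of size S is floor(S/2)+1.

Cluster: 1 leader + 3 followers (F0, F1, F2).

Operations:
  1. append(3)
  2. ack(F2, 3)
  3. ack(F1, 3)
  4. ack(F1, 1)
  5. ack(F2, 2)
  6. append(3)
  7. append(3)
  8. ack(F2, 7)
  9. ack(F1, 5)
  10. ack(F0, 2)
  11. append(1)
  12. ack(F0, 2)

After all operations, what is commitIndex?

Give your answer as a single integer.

Answer: 5

Derivation:
Op 1: append 3 -> log_len=3
Op 2: F2 acks idx 3 -> match: F0=0 F1=0 F2=3; commitIndex=0
Op 3: F1 acks idx 3 -> match: F0=0 F1=3 F2=3; commitIndex=3
Op 4: F1 acks idx 1 -> match: F0=0 F1=3 F2=3; commitIndex=3
Op 5: F2 acks idx 2 -> match: F0=0 F1=3 F2=3; commitIndex=3
Op 6: append 3 -> log_len=6
Op 7: append 3 -> log_len=9
Op 8: F2 acks idx 7 -> match: F0=0 F1=3 F2=7; commitIndex=3
Op 9: F1 acks idx 5 -> match: F0=0 F1=5 F2=7; commitIndex=5
Op 10: F0 acks idx 2 -> match: F0=2 F1=5 F2=7; commitIndex=5
Op 11: append 1 -> log_len=10
Op 12: F0 acks idx 2 -> match: F0=2 F1=5 F2=7; commitIndex=5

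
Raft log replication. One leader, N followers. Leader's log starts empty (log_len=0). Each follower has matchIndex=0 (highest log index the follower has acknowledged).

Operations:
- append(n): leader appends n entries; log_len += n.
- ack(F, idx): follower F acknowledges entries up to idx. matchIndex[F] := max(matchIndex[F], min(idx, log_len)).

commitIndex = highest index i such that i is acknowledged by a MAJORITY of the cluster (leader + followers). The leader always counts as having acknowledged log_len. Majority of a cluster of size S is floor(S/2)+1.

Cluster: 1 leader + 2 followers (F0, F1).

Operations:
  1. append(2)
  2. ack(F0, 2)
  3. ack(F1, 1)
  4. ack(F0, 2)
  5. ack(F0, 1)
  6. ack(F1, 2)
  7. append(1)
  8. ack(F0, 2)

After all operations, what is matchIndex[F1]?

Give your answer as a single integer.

Op 1: append 2 -> log_len=2
Op 2: F0 acks idx 2 -> match: F0=2 F1=0; commitIndex=2
Op 3: F1 acks idx 1 -> match: F0=2 F1=1; commitIndex=2
Op 4: F0 acks idx 2 -> match: F0=2 F1=1; commitIndex=2
Op 5: F0 acks idx 1 -> match: F0=2 F1=1; commitIndex=2
Op 6: F1 acks idx 2 -> match: F0=2 F1=2; commitIndex=2
Op 7: append 1 -> log_len=3
Op 8: F0 acks idx 2 -> match: F0=2 F1=2; commitIndex=2

Answer: 2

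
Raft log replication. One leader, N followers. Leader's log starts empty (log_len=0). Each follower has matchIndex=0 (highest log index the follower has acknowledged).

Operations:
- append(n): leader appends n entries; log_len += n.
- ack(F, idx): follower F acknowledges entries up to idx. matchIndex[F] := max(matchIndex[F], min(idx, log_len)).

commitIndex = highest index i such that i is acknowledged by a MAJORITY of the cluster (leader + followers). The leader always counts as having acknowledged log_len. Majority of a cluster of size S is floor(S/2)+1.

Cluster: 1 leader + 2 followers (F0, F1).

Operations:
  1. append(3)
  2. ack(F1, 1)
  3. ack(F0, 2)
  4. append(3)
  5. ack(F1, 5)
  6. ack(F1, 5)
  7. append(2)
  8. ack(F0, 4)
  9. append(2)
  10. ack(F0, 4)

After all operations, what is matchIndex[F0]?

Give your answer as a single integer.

Op 1: append 3 -> log_len=3
Op 2: F1 acks idx 1 -> match: F0=0 F1=1; commitIndex=1
Op 3: F0 acks idx 2 -> match: F0=2 F1=1; commitIndex=2
Op 4: append 3 -> log_len=6
Op 5: F1 acks idx 5 -> match: F0=2 F1=5; commitIndex=5
Op 6: F1 acks idx 5 -> match: F0=2 F1=5; commitIndex=5
Op 7: append 2 -> log_len=8
Op 8: F0 acks idx 4 -> match: F0=4 F1=5; commitIndex=5
Op 9: append 2 -> log_len=10
Op 10: F0 acks idx 4 -> match: F0=4 F1=5; commitIndex=5

Answer: 4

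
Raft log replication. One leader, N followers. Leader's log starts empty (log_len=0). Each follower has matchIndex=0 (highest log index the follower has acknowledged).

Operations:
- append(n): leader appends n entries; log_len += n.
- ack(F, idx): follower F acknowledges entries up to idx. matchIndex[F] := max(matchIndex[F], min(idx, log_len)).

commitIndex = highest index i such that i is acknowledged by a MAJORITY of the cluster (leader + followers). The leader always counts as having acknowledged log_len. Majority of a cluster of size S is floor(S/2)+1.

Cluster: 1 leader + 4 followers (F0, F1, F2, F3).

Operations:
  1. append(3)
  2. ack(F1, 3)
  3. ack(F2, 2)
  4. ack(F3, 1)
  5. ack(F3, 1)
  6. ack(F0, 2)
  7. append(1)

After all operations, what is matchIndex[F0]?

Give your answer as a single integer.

Op 1: append 3 -> log_len=3
Op 2: F1 acks idx 3 -> match: F0=0 F1=3 F2=0 F3=0; commitIndex=0
Op 3: F2 acks idx 2 -> match: F0=0 F1=3 F2=2 F3=0; commitIndex=2
Op 4: F3 acks idx 1 -> match: F0=0 F1=3 F2=2 F3=1; commitIndex=2
Op 5: F3 acks idx 1 -> match: F0=0 F1=3 F2=2 F3=1; commitIndex=2
Op 6: F0 acks idx 2 -> match: F0=2 F1=3 F2=2 F3=1; commitIndex=2
Op 7: append 1 -> log_len=4

Answer: 2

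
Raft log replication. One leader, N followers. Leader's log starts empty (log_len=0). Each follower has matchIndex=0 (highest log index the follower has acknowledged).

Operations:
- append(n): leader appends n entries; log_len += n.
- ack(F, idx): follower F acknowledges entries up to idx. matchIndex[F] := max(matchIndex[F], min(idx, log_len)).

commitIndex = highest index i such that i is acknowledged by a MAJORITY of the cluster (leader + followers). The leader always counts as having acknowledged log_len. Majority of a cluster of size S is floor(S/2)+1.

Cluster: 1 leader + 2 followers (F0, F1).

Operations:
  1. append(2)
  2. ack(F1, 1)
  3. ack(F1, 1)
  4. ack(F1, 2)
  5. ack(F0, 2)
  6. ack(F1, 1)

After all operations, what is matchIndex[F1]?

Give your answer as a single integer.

Answer: 2

Derivation:
Op 1: append 2 -> log_len=2
Op 2: F1 acks idx 1 -> match: F0=0 F1=1; commitIndex=1
Op 3: F1 acks idx 1 -> match: F0=0 F1=1; commitIndex=1
Op 4: F1 acks idx 2 -> match: F0=0 F1=2; commitIndex=2
Op 5: F0 acks idx 2 -> match: F0=2 F1=2; commitIndex=2
Op 6: F1 acks idx 1 -> match: F0=2 F1=2; commitIndex=2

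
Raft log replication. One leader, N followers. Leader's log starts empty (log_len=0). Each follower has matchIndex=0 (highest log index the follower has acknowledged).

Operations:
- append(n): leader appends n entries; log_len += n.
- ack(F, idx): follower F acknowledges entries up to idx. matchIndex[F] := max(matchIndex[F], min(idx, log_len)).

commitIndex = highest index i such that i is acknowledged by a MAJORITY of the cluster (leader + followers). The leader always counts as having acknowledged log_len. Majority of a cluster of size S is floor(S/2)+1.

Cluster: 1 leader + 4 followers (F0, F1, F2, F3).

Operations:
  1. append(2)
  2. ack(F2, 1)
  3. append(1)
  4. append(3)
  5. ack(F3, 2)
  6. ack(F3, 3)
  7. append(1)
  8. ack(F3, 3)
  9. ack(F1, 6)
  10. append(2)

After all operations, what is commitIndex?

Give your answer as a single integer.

Op 1: append 2 -> log_len=2
Op 2: F2 acks idx 1 -> match: F0=0 F1=0 F2=1 F3=0; commitIndex=0
Op 3: append 1 -> log_len=3
Op 4: append 3 -> log_len=6
Op 5: F3 acks idx 2 -> match: F0=0 F1=0 F2=1 F3=2; commitIndex=1
Op 6: F3 acks idx 3 -> match: F0=0 F1=0 F2=1 F3=3; commitIndex=1
Op 7: append 1 -> log_len=7
Op 8: F3 acks idx 3 -> match: F0=0 F1=0 F2=1 F3=3; commitIndex=1
Op 9: F1 acks idx 6 -> match: F0=0 F1=6 F2=1 F3=3; commitIndex=3
Op 10: append 2 -> log_len=9

Answer: 3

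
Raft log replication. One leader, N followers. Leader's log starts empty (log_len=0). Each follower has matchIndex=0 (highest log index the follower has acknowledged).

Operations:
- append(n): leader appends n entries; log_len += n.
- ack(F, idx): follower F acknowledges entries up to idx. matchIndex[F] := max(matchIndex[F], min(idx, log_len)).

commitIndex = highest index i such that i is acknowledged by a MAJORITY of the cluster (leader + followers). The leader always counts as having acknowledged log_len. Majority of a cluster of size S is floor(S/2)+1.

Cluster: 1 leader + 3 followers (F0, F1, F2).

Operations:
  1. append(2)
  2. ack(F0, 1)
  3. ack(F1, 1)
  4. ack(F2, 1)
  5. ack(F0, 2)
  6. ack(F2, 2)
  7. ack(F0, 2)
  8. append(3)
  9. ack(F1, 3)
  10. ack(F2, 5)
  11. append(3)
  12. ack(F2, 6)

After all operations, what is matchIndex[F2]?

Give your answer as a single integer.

Op 1: append 2 -> log_len=2
Op 2: F0 acks idx 1 -> match: F0=1 F1=0 F2=0; commitIndex=0
Op 3: F1 acks idx 1 -> match: F0=1 F1=1 F2=0; commitIndex=1
Op 4: F2 acks idx 1 -> match: F0=1 F1=1 F2=1; commitIndex=1
Op 5: F0 acks idx 2 -> match: F0=2 F1=1 F2=1; commitIndex=1
Op 6: F2 acks idx 2 -> match: F0=2 F1=1 F2=2; commitIndex=2
Op 7: F0 acks idx 2 -> match: F0=2 F1=1 F2=2; commitIndex=2
Op 8: append 3 -> log_len=5
Op 9: F1 acks idx 3 -> match: F0=2 F1=3 F2=2; commitIndex=2
Op 10: F2 acks idx 5 -> match: F0=2 F1=3 F2=5; commitIndex=3
Op 11: append 3 -> log_len=8
Op 12: F2 acks idx 6 -> match: F0=2 F1=3 F2=6; commitIndex=3

Answer: 6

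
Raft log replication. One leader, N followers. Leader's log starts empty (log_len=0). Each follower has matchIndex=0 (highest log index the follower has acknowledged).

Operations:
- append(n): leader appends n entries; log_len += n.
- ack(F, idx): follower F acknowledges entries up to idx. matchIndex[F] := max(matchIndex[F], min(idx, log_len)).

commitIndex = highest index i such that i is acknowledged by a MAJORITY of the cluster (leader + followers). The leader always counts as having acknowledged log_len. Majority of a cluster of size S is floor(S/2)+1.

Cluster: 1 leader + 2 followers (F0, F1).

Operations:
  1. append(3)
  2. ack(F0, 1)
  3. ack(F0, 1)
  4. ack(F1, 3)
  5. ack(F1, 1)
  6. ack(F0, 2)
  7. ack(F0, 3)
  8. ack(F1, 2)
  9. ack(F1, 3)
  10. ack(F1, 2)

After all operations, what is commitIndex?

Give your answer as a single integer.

Op 1: append 3 -> log_len=3
Op 2: F0 acks idx 1 -> match: F0=1 F1=0; commitIndex=1
Op 3: F0 acks idx 1 -> match: F0=1 F1=0; commitIndex=1
Op 4: F1 acks idx 3 -> match: F0=1 F1=3; commitIndex=3
Op 5: F1 acks idx 1 -> match: F0=1 F1=3; commitIndex=3
Op 6: F0 acks idx 2 -> match: F0=2 F1=3; commitIndex=3
Op 7: F0 acks idx 3 -> match: F0=3 F1=3; commitIndex=3
Op 8: F1 acks idx 2 -> match: F0=3 F1=3; commitIndex=3
Op 9: F1 acks idx 3 -> match: F0=3 F1=3; commitIndex=3
Op 10: F1 acks idx 2 -> match: F0=3 F1=3; commitIndex=3

Answer: 3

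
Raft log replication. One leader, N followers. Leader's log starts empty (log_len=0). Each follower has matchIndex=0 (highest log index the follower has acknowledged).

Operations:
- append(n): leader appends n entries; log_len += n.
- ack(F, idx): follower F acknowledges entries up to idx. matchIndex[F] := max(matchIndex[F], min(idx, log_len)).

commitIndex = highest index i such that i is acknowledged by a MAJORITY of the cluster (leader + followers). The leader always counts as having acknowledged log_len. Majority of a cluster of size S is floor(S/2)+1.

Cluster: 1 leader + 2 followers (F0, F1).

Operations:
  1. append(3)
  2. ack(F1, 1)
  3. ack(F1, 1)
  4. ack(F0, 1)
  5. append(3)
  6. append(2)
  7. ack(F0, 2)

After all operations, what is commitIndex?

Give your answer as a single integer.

Answer: 2

Derivation:
Op 1: append 3 -> log_len=3
Op 2: F1 acks idx 1 -> match: F0=0 F1=1; commitIndex=1
Op 3: F1 acks idx 1 -> match: F0=0 F1=1; commitIndex=1
Op 4: F0 acks idx 1 -> match: F0=1 F1=1; commitIndex=1
Op 5: append 3 -> log_len=6
Op 6: append 2 -> log_len=8
Op 7: F0 acks idx 2 -> match: F0=2 F1=1; commitIndex=2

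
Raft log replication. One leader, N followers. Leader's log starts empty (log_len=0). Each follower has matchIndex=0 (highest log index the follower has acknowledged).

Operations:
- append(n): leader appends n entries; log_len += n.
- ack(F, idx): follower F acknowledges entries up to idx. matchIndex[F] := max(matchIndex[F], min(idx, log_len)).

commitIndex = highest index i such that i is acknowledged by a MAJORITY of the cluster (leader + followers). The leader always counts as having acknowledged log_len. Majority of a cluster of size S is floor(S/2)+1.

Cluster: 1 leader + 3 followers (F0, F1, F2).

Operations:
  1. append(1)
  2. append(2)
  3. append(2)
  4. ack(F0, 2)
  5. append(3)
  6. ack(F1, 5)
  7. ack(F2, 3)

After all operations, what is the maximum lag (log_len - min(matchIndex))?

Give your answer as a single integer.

Answer: 6

Derivation:
Op 1: append 1 -> log_len=1
Op 2: append 2 -> log_len=3
Op 3: append 2 -> log_len=5
Op 4: F0 acks idx 2 -> match: F0=2 F1=0 F2=0; commitIndex=0
Op 5: append 3 -> log_len=8
Op 6: F1 acks idx 5 -> match: F0=2 F1=5 F2=0; commitIndex=2
Op 7: F2 acks idx 3 -> match: F0=2 F1=5 F2=3; commitIndex=3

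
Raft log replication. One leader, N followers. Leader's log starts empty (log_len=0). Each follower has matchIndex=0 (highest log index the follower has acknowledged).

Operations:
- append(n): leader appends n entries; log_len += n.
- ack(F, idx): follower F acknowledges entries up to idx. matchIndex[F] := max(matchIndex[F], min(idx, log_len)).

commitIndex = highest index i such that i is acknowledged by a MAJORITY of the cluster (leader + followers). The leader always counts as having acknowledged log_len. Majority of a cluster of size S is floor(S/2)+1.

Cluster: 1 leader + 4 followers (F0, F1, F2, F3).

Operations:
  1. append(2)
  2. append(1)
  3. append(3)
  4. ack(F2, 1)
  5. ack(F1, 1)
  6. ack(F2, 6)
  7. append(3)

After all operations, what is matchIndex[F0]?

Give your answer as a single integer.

Answer: 0

Derivation:
Op 1: append 2 -> log_len=2
Op 2: append 1 -> log_len=3
Op 3: append 3 -> log_len=6
Op 4: F2 acks idx 1 -> match: F0=0 F1=0 F2=1 F3=0; commitIndex=0
Op 5: F1 acks idx 1 -> match: F0=0 F1=1 F2=1 F3=0; commitIndex=1
Op 6: F2 acks idx 6 -> match: F0=0 F1=1 F2=6 F3=0; commitIndex=1
Op 7: append 3 -> log_len=9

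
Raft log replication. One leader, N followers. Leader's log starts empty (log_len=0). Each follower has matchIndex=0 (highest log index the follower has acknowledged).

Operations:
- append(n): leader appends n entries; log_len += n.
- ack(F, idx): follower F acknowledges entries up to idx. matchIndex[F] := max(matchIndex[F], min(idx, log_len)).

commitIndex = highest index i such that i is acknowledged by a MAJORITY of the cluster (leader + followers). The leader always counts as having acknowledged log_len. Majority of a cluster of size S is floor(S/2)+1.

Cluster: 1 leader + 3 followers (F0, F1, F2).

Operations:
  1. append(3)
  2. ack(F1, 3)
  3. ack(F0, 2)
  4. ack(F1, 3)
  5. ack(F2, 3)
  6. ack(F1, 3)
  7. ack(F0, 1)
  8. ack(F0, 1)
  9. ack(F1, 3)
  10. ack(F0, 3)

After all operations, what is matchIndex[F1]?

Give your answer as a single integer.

Op 1: append 3 -> log_len=3
Op 2: F1 acks idx 3 -> match: F0=0 F1=3 F2=0; commitIndex=0
Op 3: F0 acks idx 2 -> match: F0=2 F1=3 F2=0; commitIndex=2
Op 4: F1 acks idx 3 -> match: F0=2 F1=3 F2=0; commitIndex=2
Op 5: F2 acks idx 3 -> match: F0=2 F1=3 F2=3; commitIndex=3
Op 6: F1 acks idx 3 -> match: F0=2 F1=3 F2=3; commitIndex=3
Op 7: F0 acks idx 1 -> match: F0=2 F1=3 F2=3; commitIndex=3
Op 8: F0 acks idx 1 -> match: F0=2 F1=3 F2=3; commitIndex=3
Op 9: F1 acks idx 3 -> match: F0=2 F1=3 F2=3; commitIndex=3
Op 10: F0 acks idx 3 -> match: F0=3 F1=3 F2=3; commitIndex=3

Answer: 3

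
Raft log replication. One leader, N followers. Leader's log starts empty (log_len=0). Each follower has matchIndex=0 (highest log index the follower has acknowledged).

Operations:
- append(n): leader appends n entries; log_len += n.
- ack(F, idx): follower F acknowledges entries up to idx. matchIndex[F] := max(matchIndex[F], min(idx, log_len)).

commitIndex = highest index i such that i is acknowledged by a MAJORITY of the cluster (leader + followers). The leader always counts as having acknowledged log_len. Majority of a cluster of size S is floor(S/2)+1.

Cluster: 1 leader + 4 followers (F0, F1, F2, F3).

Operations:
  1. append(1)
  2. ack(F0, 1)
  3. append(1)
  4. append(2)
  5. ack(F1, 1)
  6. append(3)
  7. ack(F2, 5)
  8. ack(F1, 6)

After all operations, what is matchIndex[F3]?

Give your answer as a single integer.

Op 1: append 1 -> log_len=1
Op 2: F0 acks idx 1 -> match: F0=1 F1=0 F2=0 F3=0; commitIndex=0
Op 3: append 1 -> log_len=2
Op 4: append 2 -> log_len=4
Op 5: F1 acks idx 1 -> match: F0=1 F1=1 F2=0 F3=0; commitIndex=1
Op 6: append 3 -> log_len=7
Op 7: F2 acks idx 5 -> match: F0=1 F1=1 F2=5 F3=0; commitIndex=1
Op 8: F1 acks idx 6 -> match: F0=1 F1=6 F2=5 F3=0; commitIndex=5

Answer: 0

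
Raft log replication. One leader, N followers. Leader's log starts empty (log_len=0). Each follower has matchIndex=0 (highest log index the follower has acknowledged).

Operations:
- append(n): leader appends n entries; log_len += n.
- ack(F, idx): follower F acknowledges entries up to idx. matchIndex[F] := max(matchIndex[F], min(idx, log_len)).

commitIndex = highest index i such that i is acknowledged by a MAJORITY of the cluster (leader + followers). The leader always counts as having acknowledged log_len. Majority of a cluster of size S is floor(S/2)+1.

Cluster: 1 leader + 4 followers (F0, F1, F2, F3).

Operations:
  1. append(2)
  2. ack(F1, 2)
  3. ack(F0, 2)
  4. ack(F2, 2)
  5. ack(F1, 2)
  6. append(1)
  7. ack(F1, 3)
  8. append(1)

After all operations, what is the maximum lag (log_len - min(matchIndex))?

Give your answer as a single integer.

Answer: 4

Derivation:
Op 1: append 2 -> log_len=2
Op 2: F1 acks idx 2 -> match: F0=0 F1=2 F2=0 F3=0; commitIndex=0
Op 3: F0 acks idx 2 -> match: F0=2 F1=2 F2=0 F3=0; commitIndex=2
Op 4: F2 acks idx 2 -> match: F0=2 F1=2 F2=2 F3=0; commitIndex=2
Op 5: F1 acks idx 2 -> match: F0=2 F1=2 F2=2 F3=0; commitIndex=2
Op 6: append 1 -> log_len=3
Op 7: F1 acks idx 3 -> match: F0=2 F1=3 F2=2 F3=0; commitIndex=2
Op 8: append 1 -> log_len=4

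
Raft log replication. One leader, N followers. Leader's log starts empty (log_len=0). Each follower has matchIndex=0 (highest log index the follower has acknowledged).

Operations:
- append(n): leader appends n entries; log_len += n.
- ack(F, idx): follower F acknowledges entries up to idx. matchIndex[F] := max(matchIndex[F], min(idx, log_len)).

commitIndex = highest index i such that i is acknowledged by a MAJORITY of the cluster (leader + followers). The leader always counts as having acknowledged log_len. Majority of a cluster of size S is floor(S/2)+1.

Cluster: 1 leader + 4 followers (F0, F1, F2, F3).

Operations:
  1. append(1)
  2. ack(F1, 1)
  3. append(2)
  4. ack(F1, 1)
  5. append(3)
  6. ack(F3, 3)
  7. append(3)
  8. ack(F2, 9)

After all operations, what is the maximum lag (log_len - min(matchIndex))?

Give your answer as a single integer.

Op 1: append 1 -> log_len=1
Op 2: F1 acks idx 1 -> match: F0=0 F1=1 F2=0 F3=0; commitIndex=0
Op 3: append 2 -> log_len=3
Op 4: F1 acks idx 1 -> match: F0=0 F1=1 F2=0 F3=0; commitIndex=0
Op 5: append 3 -> log_len=6
Op 6: F3 acks idx 3 -> match: F0=0 F1=1 F2=0 F3=3; commitIndex=1
Op 7: append 3 -> log_len=9
Op 8: F2 acks idx 9 -> match: F0=0 F1=1 F2=9 F3=3; commitIndex=3

Answer: 9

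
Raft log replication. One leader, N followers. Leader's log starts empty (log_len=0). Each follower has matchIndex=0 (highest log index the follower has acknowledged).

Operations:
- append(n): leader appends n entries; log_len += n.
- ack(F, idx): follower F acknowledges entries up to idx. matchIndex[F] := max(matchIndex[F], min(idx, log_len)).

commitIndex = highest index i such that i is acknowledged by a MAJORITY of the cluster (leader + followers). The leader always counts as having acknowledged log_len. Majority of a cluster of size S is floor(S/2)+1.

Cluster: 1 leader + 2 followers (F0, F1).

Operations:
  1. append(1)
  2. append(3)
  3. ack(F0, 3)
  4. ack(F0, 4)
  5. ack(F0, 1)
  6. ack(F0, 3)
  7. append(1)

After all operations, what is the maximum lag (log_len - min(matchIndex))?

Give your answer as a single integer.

Op 1: append 1 -> log_len=1
Op 2: append 3 -> log_len=4
Op 3: F0 acks idx 3 -> match: F0=3 F1=0; commitIndex=3
Op 4: F0 acks idx 4 -> match: F0=4 F1=0; commitIndex=4
Op 5: F0 acks idx 1 -> match: F0=4 F1=0; commitIndex=4
Op 6: F0 acks idx 3 -> match: F0=4 F1=0; commitIndex=4
Op 7: append 1 -> log_len=5

Answer: 5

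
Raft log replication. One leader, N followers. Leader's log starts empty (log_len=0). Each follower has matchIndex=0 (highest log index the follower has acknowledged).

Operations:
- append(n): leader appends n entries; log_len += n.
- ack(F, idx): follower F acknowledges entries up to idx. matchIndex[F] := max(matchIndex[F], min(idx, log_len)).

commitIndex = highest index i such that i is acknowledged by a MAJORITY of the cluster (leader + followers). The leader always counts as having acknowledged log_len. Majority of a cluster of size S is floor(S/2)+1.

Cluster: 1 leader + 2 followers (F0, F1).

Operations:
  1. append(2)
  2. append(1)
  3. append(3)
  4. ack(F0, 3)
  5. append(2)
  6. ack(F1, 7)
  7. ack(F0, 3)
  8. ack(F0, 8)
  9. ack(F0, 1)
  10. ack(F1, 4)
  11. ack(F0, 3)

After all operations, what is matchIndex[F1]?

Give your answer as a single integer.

Answer: 7

Derivation:
Op 1: append 2 -> log_len=2
Op 2: append 1 -> log_len=3
Op 3: append 3 -> log_len=6
Op 4: F0 acks idx 3 -> match: F0=3 F1=0; commitIndex=3
Op 5: append 2 -> log_len=8
Op 6: F1 acks idx 7 -> match: F0=3 F1=7; commitIndex=7
Op 7: F0 acks idx 3 -> match: F0=3 F1=7; commitIndex=7
Op 8: F0 acks idx 8 -> match: F0=8 F1=7; commitIndex=8
Op 9: F0 acks idx 1 -> match: F0=8 F1=7; commitIndex=8
Op 10: F1 acks idx 4 -> match: F0=8 F1=7; commitIndex=8
Op 11: F0 acks idx 3 -> match: F0=8 F1=7; commitIndex=8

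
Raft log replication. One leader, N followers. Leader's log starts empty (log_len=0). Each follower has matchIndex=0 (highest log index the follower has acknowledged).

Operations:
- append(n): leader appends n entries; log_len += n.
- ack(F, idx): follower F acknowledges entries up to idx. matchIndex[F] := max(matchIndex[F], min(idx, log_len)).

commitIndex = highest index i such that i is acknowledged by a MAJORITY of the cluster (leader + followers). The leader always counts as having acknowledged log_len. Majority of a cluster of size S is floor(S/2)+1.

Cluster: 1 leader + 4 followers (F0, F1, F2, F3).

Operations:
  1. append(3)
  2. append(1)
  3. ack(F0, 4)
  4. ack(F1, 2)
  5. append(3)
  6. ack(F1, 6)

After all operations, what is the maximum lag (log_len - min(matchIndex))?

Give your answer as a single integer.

Op 1: append 3 -> log_len=3
Op 2: append 1 -> log_len=4
Op 3: F0 acks idx 4 -> match: F0=4 F1=0 F2=0 F3=0; commitIndex=0
Op 4: F1 acks idx 2 -> match: F0=4 F1=2 F2=0 F3=0; commitIndex=2
Op 5: append 3 -> log_len=7
Op 6: F1 acks idx 6 -> match: F0=4 F1=6 F2=0 F3=0; commitIndex=4

Answer: 7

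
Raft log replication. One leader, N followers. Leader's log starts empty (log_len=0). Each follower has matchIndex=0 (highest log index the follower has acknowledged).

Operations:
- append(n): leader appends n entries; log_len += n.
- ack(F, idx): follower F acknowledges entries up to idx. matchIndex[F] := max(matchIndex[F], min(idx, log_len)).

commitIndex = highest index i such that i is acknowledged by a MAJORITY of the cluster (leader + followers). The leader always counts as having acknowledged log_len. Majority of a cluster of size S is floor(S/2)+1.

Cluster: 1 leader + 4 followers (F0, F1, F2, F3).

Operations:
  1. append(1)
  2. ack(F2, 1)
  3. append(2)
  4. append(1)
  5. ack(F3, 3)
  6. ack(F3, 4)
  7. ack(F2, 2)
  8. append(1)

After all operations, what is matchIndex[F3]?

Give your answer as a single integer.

Op 1: append 1 -> log_len=1
Op 2: F2 acks idx 1 -> match: F0=0 F1=0 F2=1 F3=0; commitIndex=0
Op 3: append 2 -> log_len=3
Op 4: append 1 -> log_len=4
Op 5: F3 acks idx 3 -> match: F0=0 F1=0 F2=1 F3=3; commitIndex=1
Op 6: F3 acks idx 4 -> match: F0=0 F1=0 F2=1 F3=4; commitIndex=1
Op 7: F2 acks idx 2 -> match: F0=0 F1=0 F2=2 F3=4; commitIndex=2
Op 8: append 1 -> log_len=5

Answer: 4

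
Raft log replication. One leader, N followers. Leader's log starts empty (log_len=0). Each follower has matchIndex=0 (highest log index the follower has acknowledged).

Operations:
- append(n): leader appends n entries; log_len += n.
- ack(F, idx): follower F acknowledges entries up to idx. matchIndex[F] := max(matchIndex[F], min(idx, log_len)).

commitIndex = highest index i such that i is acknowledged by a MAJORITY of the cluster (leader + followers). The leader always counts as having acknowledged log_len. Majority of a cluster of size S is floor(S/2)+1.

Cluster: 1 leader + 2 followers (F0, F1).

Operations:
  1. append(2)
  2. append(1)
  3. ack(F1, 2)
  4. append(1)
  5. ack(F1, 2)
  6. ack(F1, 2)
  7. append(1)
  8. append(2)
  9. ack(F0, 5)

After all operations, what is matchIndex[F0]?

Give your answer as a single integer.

Op 1: append 2 -> log_len=2
Op 2: append 1 -> log_len=3
Op 3: F1 acks idx 2 -> match: F0=0 F1=2; commitIndex=2
Op 4: append 1 -> log_len=4
Op 5: F1 acks idx 2 -> match: F0=0 F1=2; commitIndex=2
Op 6: F1 acks idx 2 -> match: F0=0 F1=2; commitIndex=2
Op 7: append 1 -> log_len=5
Op 8: append 2 -> log_len=7
Op 9: F0 acks idx 5 -> match: F0=5 F1=2; commitIndex=5

Answer: 5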